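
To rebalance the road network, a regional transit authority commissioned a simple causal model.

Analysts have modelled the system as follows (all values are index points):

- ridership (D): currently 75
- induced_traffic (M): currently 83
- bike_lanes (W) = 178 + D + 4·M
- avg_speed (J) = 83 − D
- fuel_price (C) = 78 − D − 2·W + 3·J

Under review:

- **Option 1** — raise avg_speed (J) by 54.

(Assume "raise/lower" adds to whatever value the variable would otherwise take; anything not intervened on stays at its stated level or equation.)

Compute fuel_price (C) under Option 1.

Option 1 (J + 54):
  D = 75
  M = 83
  W = 178 + 75 + 4·83 = 585
  J = 83 − 75 (+54 from intervention) = 62
  C = 78 − 75 − 2·585 + 3·62 = -981

-981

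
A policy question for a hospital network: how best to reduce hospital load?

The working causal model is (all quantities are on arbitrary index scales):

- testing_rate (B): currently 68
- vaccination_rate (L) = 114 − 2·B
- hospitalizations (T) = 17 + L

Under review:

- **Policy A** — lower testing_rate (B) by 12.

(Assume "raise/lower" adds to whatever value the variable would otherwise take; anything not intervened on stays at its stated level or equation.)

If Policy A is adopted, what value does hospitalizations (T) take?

Policy A (B − 12):
  B = 68 − 12 = 56
  L = 114 − 2·56 = 2
  T = 17 + 2 = 19

19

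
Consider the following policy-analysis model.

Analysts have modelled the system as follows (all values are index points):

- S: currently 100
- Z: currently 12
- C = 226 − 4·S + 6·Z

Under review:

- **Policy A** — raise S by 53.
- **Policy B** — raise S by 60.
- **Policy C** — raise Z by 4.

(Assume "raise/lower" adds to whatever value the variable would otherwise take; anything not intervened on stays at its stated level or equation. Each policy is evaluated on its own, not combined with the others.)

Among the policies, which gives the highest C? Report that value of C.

Policy A (S + 53):
  S = 100 + 53 = 153
  Z = 12
  C = 226 − 4·153 + 6·12 = -314
Policy B (S + 60):
  S = 100 + 60 = 160
  Z = 12
  C = 226 − 4·160 + 6·12 = -342
Policy C (Z + 4):
  S = 100
  Z = 12 + 4 = 16
  C = 226 − 4·100 + 6·16 = -78
Comparing — Policy A: C=-314, Policy B: C=-342, Policy C: C=-78. Highest is -78 (Policy C).

-78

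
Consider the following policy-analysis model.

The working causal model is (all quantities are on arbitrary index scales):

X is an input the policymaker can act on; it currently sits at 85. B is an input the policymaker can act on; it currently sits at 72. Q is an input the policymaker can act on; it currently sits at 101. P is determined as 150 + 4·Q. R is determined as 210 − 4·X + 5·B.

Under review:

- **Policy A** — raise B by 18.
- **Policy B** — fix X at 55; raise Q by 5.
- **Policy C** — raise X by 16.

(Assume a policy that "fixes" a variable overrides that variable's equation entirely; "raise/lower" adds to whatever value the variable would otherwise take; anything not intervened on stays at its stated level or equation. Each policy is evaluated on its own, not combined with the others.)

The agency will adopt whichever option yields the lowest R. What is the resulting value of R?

166

Policy A (B + 18):
  X = 85
  B = 72 + 18 = 90
  R = 210 − 4·85 + 5·90 = 320
Policy B (X := 55, Q + 5):
  X = 55
  B = 72
  R = 210 − 4·55 + 5·72 = 350
Policy C (X + 16):
  X = 85 + 16 = 101
  B = 72
  R = 210 − 4·101 + 5·72 = 166
Comparing — Policy A: R=320, Policy B: R=350, Policy C: R=166. Lowest is 166 (Policy C).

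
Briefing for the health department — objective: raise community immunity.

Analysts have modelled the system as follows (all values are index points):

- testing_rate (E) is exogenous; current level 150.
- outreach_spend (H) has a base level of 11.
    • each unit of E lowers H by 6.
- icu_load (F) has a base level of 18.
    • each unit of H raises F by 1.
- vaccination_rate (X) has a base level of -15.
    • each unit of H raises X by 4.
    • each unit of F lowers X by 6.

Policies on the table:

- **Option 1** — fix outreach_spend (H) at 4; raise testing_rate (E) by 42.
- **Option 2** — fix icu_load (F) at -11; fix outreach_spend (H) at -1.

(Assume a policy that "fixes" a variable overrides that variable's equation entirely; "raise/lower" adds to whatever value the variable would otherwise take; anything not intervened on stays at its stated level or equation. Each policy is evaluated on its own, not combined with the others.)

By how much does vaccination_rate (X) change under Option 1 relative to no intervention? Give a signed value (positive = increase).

-1786

Baseline:
  E = 150
  H = 11 − 6·150 = -889
  F = 18 + (-889) = -871
  X = -15 + 4·(-889) − 6·(-871) = 1655
Option 1 (H := 4, E + 42):
  E = 150 + 42 = 192
  H = 4
  F = 18 + 4 = 22
  X = -15 + 4·4 − 6·22 = -131
Change in X: -131 − 1655 = -1786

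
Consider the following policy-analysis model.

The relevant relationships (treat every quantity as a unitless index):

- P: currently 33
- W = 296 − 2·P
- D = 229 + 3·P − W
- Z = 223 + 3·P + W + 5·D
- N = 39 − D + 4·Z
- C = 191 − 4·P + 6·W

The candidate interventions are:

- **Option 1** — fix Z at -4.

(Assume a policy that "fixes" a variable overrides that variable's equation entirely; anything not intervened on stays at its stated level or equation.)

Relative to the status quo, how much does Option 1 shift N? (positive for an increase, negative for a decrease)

Baseline:
  P = 33
  W = 296 − 2·33 = 230
  D = 229 + 3·33 − 230 = 98
  Z = 223 + 3·33 + 230 + 5·98 = 1042
  N = 39 − 98 + 4·1042 = 4109
Option 1 (Z := -4):
  P = 33
  W = 296 − 2·33 = 230
  D = 229 + 3·33 − 230 = 98
  Z = -4
  N = 39 − 98 + 4·(-4) = -75
Change in N: -75 − 4109 = -4184

-4184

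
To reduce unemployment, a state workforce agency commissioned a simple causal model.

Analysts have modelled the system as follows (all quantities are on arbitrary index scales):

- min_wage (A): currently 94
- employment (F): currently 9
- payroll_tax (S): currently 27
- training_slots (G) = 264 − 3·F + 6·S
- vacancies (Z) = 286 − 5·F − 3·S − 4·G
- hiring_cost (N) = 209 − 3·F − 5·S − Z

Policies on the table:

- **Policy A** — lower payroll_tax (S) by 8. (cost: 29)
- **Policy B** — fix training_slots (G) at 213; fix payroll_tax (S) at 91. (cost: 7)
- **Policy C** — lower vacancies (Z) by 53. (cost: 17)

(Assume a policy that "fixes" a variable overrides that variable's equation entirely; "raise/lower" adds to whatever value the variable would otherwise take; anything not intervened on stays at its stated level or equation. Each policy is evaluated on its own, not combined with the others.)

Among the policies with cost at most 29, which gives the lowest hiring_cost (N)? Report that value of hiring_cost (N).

Policy A (S − 8):
  F = 9
  S = 27 − 8 = 19
  G = 264 − 3·9 + 6·19 = 351
  Z = 286 − 5·9 − 3·19 − 4·351 = -1220
  N = 209 − 3·9 − 5·19 − (-1220) = 1307
Policy B (G := 213, S := 91):
  F = 9
  S = 91
  G = 213
  Z = 286 − 5·9 − 3·91 − 4·213 = -884
  N = 209 − 3·9 − 5·91 − (-884) = 611
Policy C (Z − 53):
  F = 9
  S = 27
  G = 264 − 3·9 + 6·27 = 399
  Z = 286 − 5·9 − 3·27 − 4·399 (−53 from intervention) = -1489
  N = 209 − 3·9 − 5·27 − (-1489) = 1536
Comparing — Policy A: N=1307, Policy B: N=611, Policy C: N=1536. Lowest is 611 (Policy B).

611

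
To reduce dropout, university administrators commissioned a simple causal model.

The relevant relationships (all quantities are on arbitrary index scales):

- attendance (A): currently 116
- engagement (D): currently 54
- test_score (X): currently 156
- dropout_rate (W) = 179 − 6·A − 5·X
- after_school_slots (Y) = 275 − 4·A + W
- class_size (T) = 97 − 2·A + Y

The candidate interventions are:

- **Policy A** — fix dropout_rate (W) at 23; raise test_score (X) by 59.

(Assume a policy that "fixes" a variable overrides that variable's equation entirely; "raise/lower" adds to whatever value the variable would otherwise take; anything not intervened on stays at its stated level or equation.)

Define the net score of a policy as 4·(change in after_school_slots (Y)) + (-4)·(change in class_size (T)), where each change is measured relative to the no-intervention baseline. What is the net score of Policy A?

Baseline:
  A = 116
  X = 156
  W = 179 − 6·116 − 5·156 = -1297
  Y = 275 − 4·116 + (-1297) = -1486
  T = 97 − 2·116 + (-1486) = -1621
Policy A (W := 23, X + 59):
  A = 116
  X = 156 + 59 = 215
  W = 23
  Y = 275 − 4·116 + 23 = -166
  T = 97 − 2·116 + (-166) = -301
ΔY = -166 − (-1486) = 1320; ΔT = -301 − (-1621) = 1320
Score = 4·1320 + (-4)·1320 = 0

0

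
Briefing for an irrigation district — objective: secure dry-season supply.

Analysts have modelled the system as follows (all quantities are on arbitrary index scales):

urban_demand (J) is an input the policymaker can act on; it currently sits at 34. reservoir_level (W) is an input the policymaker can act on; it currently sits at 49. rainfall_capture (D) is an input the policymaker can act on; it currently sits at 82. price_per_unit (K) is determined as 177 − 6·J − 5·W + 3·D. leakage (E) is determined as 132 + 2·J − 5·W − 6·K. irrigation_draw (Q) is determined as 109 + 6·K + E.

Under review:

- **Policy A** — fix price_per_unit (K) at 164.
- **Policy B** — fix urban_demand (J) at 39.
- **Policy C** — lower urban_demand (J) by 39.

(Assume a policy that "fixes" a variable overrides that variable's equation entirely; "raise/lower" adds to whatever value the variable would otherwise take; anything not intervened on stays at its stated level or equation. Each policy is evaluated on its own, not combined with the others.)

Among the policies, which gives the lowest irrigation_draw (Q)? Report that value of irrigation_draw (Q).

Policy A (K := 164):
  J = 34
  W = 49
  D = 82
  K = 164
  E = 132 + 2·34 − 5·49 − 6·164 = -1029
  Q = 109 + 6·164 + (-1029) = 64
Policy B (J := 39):
  J = 39
  W = 49
  D = 82
  K = 177 − 6·39 − 5·49 + 3·82 = -56
  E = 132 + 2·39 − 5·49 − 6·(-56) = 301
  Q = 109 + 6·(-56) + 301 = 74
Policy C (J − 39):
  J = 34 − 39 = -5
  W = 49
  D = 82
  K = 177 − 6·(-5) − 5·49 + 3·82 = 208
  E = 132 + 2·(-5) − 5·49 − 6·208 = -1371
  Q = 109 + 6·208 + (-1371) = -14
Comparing — Policy A: Q=64, Policy B: Q=74, Policy C: Q=-14. Lowest is -14 (Policy C).

-14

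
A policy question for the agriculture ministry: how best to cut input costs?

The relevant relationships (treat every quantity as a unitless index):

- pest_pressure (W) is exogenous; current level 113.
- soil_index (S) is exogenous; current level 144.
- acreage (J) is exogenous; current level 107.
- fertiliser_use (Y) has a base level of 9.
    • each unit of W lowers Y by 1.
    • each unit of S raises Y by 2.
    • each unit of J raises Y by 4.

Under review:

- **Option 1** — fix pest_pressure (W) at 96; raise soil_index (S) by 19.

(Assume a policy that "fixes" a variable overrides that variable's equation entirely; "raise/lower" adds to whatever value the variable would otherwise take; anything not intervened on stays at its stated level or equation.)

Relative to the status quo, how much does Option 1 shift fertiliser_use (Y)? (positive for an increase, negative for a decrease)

55

Baseline:
  W = 113
  S = 144
  J = 107
  Y = 9 − 113 + 2·144 + 4·107 = 612
Option 1 (W := 96, S + 19):
  W = 96
  S = 144 + 19 = 163
  J = 107
  Y = 9 − 96 + 2·163 + 4·107 = 667
Change in Y: 667 − 612 = 55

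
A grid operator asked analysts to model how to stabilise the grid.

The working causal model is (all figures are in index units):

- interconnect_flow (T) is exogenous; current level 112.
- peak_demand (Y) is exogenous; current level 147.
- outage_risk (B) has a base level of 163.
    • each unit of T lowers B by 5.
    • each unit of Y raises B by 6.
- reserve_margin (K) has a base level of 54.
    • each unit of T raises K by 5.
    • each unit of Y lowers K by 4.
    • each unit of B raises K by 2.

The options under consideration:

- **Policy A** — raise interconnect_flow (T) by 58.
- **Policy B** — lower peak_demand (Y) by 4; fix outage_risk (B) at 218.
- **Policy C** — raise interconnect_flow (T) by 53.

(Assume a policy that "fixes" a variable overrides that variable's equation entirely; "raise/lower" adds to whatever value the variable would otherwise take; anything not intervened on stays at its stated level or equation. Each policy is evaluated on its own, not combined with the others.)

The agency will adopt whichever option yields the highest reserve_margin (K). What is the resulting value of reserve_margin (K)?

Policy A (T + 58):
  T = 112 + 58 = 170
  Y = 147
  B = 163 − 5·170 + 6·147 = 195
  K = 54 + 5·170 − 4·147 + 2·195 = 706
Policy B (Y − 4, B := 218):
  T = 112
  Y = 147 − 4 = 143
  B = 218
  K = 54 + 5·112 − 4·143 + 2·218 = 478
Policy C (T + 53):
  T = 112 + 53 = 165
  Y = 147
  B = 163 − 5·165 + 6·147 = 220
  K = 54 + 5·165 − 4·147 + 2·220 = 731
Comparing — Policy A: K=706, Policy B: K=478, Policy C: K=731. Highest is 731 (Policy C).

731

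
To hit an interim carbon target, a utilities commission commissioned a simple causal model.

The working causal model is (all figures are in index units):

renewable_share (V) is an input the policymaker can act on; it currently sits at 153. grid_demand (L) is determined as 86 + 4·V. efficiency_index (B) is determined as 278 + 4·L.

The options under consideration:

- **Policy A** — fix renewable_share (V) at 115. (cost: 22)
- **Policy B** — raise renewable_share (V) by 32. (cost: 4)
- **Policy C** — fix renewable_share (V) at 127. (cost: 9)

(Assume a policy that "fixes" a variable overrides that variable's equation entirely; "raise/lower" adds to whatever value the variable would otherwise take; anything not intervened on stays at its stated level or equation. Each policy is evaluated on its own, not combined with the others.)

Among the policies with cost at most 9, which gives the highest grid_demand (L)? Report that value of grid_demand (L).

826

Policy B (V + 32):
  V = 153 + 32 = 185
  L = 86 + 4·185 = 826
Policy C (V := 127):
  V = 127
  L = 86 + 4·127 = 594
Comparing — Policy B: L=826, Policy C: L=594. Highest is 826 (Policy B).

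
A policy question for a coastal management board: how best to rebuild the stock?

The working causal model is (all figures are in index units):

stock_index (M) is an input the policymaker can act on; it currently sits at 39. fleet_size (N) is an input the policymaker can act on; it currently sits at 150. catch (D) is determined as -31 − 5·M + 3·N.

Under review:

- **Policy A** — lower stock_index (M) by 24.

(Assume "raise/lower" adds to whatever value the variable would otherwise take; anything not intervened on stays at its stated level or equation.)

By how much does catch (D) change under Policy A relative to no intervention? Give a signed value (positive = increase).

Baseline:
  M = 39
  N = 150
  D = -31 − 5·39 + 3·150 = 224
Policy A (M − 24):
  M = 39 − 24 = 15
  N = 150
  D = -31 − 5·15 + 3·150 = 344
Change in D: 344 − 224 = 120

120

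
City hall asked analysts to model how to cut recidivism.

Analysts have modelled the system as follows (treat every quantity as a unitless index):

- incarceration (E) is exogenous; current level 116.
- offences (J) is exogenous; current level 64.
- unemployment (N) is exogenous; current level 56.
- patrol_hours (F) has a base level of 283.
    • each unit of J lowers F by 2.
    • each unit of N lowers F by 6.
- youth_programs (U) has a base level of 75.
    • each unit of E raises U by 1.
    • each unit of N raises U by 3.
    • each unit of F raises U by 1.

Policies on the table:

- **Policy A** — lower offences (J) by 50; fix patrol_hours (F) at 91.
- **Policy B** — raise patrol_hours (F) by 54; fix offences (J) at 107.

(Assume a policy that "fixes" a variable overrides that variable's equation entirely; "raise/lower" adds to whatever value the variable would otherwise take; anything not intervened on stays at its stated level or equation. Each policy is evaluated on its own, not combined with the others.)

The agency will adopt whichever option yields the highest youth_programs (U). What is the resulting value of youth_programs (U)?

Policy A (J − 50, F := 91):
  E = 116
  J = 64 − 50 = 14
  N = 56
  F = 91
  U = 75 + 116 + 3·56 + 91 = 450
Policy B (F + 54, J := 107):
  E = 116
  J = 107
  N = 56
  F = 283 − 2·107 − 6·56 (+54 from intervention) = -213
  U = 75 + 116 + 3·56 + (-213) = 146
Comparing — Policy A: U=450, Policy B: U=146. Highest is 450 (Policy A).

450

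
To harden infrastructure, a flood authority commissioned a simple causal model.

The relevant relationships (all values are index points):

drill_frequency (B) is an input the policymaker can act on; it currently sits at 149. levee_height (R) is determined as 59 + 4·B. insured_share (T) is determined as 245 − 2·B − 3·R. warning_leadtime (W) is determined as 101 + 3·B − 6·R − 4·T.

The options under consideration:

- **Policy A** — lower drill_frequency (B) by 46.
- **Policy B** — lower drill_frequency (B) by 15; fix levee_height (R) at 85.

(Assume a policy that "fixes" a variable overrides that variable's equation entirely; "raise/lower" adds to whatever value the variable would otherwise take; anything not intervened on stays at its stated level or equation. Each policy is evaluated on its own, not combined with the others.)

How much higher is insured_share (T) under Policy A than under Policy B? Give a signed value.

-1096

Policy A (B − 46):
  B = 149 − 46 = 103
  R = 59 + 4·103 = 471
  T = 245 − 2·103 − 3·471 = -1374
Policy B (B − 15, R := 85):
  B = 149 − 15 = 134
  R = 85
  T = 245 − 2·134 − 3·85 = -278
T: -1374 − (-278) = -1096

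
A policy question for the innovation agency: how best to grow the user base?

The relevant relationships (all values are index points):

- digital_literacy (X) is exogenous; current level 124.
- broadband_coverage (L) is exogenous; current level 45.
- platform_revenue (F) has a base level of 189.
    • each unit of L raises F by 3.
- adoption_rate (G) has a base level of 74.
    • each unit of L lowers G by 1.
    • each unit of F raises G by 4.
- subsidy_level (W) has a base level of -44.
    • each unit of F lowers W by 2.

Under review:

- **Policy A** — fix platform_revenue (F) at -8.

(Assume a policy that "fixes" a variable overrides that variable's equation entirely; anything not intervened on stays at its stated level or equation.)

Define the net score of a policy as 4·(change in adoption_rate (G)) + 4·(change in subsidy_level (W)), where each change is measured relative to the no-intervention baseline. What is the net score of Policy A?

-2656

Baseline:
  L = 45
  F = 189 + 3·45 = 324
  G = 74 − 45 + 4·324 = 1325
  W = -44 − 2·324 = -692
Policy A (F := -8):
  L = 45
  F = -8
  G = 74 − 45 + 4·(-8) = -3
  W = -44 − 2·(-8) = -28
ΔG = -3 − 1325 = -1328; ΔW = -28 − (-692) = 664
Score = 4·(-1328) + 4·664 = -2656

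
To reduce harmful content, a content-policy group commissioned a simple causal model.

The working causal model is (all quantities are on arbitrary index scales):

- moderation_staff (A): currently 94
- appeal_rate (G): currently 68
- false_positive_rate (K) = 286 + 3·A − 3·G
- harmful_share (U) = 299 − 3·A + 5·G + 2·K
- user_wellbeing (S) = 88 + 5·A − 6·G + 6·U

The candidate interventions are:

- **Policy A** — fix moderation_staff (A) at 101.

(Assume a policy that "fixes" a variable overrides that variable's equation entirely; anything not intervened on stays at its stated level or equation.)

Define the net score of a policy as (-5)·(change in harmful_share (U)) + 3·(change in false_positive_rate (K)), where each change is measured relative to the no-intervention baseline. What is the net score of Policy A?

-42

Baseline:
  A = 94
  G = 68
  K = 286 + 3·94 − 3·68 = 364
  U = 299 − 3·94 + 5·68 + 2·364 = 1085
Policy A (A := 101):
  A = 101
  G = 68
  K = 286 + 3·101 − 3·68 = 385
  U = 299 − 3·101 + 5·68 + 2·385 = 1106
ΔU = 1106 − 1085 = 21; ΔK = 385 − 364 = 21
Score = (-5)·21 + 3·21 = -42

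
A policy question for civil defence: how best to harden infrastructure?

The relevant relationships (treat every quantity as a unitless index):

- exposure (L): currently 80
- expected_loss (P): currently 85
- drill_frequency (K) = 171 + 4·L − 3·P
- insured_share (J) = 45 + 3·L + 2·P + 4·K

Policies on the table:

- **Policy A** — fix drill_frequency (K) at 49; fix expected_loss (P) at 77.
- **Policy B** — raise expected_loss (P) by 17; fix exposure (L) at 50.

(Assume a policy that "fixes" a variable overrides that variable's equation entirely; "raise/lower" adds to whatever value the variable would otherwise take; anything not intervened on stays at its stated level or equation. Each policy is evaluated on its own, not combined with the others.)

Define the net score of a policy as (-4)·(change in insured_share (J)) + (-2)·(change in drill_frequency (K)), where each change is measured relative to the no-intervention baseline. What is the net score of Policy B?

3302

Baseline:
  L = 80
  P = 85
  K = 171 + 4·80 − 3·85 = 236
  J = 45 + 3·80 + 2·85 + 4·236 = 1399
Policy B (P + 17, L := 50):
  L = 50
  P = 85 + 17 = 102
  K = 171 + 4·50 − 3·102 = 65
  J = 45 + 3·50 + 2·102 + 4·65 = 659
ΔJ = 659 − 1399 = -740; ΔK = 65 − 236 = -171
Score = (-4)·(-740) + (-2)·(-171) = 3302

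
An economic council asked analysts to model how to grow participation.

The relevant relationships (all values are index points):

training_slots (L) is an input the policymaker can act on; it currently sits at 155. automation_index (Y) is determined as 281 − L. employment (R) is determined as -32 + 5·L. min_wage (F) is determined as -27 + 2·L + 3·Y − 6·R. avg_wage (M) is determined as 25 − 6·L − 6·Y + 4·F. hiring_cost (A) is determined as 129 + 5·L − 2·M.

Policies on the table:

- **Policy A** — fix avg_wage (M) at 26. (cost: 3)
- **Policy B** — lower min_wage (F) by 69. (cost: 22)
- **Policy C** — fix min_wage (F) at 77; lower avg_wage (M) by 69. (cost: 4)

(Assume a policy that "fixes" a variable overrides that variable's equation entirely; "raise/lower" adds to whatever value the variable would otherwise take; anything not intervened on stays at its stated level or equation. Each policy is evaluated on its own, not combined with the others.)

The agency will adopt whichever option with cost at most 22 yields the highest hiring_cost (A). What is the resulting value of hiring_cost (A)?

35154

Policy A (M := 26):
  L = 155
  Y = 281 − 155 = 126
  R = -32 + 5·155 = 743
  F = -27 + 2·155 + 3·126 − 6·743 = -3797
  M = 26
  A = 129 + 5·155 − 2·26 = 852
Policy B (F − 69):
  L = 155
  Y = 281 − 155 = 126
  R = -32 + 5·155 = 743
  F = -27 + 2·155 + 3·126 − 6·743 (−69 from intervention) = -3866
  M = 25 − 6·155 − 6·126 + 4·(-3866) = -17125
  A = 129 + 5·155 − 2·(-17125) = 35154
Policy C (F := 77, M − 69):
  L = 155
  Y = 281 − 155 = 126
  R = -32 + 5·155 = 743
  F = 77
  M = 25 − 6·155 − 6·126 + 4·77 (−69 from intervention) = -1422
  A = 129 + 5·155 − 2·(-1422) = 3748
Comparing — Policy A: A=852, Policy B: A=35154, Policy C: A=3748. Highest is 35154 (Policy B).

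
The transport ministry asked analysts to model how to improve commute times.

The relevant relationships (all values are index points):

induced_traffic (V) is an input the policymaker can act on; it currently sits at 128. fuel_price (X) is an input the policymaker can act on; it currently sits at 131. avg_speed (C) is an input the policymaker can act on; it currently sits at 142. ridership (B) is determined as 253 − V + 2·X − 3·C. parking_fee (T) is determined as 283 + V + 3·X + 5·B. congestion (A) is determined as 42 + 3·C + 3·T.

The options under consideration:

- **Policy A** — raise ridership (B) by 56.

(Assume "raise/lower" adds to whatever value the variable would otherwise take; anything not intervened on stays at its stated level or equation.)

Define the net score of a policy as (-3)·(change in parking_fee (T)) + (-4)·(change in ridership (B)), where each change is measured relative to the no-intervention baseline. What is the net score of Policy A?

Baseline:
  V = 128
  X = 131
  C = 142
  B = 253 − 128 + 2·131 − 3·142 = -39
  T = 283 + 128 + 3·131 + 5·(-39) = 609
Policy A (B + 56):
  V = 128
  X = 131
  C = 142
  B = 253 − 128 + 2·131 − 3·142 (+56 from intervention) = 17
  T = 283 + 128 + 3·131 + 5·17 = 889
ΔT = 889 − 609 = 280; ΔB = 17 − (-39) = 56
Score = (-3)·280 + (-4)·56 = -1064

-1064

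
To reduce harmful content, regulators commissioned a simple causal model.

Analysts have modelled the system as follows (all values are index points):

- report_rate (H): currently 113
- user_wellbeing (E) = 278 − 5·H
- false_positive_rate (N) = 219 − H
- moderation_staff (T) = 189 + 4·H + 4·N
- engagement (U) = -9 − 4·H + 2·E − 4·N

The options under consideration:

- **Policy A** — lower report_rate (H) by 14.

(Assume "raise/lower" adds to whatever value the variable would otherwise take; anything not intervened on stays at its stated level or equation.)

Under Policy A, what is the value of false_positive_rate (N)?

Policy A (H − 14):
  H = 113 − 14 = 99
  N = 219 − 99 = 120

120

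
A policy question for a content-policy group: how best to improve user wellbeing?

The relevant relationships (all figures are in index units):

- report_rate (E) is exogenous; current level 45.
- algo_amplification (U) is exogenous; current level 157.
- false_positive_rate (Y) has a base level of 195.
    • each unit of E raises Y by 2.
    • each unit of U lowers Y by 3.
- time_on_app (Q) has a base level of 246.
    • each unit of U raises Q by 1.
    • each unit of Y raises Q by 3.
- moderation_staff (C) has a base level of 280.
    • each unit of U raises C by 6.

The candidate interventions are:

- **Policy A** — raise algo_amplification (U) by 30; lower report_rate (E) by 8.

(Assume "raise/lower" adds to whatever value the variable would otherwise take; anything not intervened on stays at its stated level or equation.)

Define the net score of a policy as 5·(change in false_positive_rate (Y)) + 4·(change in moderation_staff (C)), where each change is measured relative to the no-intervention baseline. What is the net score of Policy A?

Baseline:
  E = 45
  U = 157
  Y = 195 + 2·45 − 3·157 = -186
  C = 280 + 6·157 = 1222
Policy A (U + 30, E − 8):
  E = 45 − 8 = 37
  U = 157 + 30 = 187
  Y = 195 + 2·37 − 3·187 = -292
  C = 280 + 6·187 = 1402
ΔY = -292 − (-186) = -106; ΔC = 1402 − 1222 = 180
Score = 5·(-106) + 4·180 = 190

190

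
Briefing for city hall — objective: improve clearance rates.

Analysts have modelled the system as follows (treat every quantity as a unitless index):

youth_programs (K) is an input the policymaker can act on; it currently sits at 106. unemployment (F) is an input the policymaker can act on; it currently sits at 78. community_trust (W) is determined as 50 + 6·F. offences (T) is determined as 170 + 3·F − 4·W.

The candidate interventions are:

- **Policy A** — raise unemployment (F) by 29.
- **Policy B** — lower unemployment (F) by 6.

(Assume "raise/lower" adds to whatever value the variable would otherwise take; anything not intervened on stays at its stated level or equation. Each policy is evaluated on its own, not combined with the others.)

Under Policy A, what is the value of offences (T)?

-2277

Policy A (F + 29):
  F = 78 + 29 = 107
  W = 50 + 6·107 = 692
  T = 170 + 3·107 − 4·692 = -2277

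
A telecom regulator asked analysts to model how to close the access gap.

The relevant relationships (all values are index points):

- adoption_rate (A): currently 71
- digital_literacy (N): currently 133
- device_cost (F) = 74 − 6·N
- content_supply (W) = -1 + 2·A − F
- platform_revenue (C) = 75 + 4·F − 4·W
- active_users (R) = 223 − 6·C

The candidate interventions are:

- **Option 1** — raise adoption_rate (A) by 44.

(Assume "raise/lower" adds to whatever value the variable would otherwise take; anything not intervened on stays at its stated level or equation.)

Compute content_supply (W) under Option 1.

Option 1 (A + 44):
  A = 71 + 44 = 115
  N = 133
  F = 74 − 6·133 = -724
  W = -1 + 2·115 − (-724) = 953

953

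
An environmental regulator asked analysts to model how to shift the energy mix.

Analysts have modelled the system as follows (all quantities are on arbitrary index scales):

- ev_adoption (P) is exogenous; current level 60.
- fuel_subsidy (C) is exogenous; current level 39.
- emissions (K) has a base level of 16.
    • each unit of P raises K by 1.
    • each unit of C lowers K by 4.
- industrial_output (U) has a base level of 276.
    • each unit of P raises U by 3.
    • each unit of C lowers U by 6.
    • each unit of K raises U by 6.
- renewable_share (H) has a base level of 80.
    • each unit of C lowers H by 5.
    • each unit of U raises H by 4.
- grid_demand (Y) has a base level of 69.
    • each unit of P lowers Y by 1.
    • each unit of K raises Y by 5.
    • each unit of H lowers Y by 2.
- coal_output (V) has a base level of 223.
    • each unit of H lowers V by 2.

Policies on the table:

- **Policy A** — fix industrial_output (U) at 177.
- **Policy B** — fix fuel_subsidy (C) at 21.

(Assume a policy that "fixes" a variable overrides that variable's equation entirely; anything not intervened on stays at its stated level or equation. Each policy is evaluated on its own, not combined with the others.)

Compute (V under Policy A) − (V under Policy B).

Policy A (U := 177):
  P = 60
  C = 39
  K = 16 + 60 − 4·39 = -80
  U = 177
  H = 80 − 5·39 + 4·177 = 593
  V = 223 − 2·593 = -963
Policy B (C := 21):
  P = 60
  C = 21
  K = 16 + 60 − 4·21 = -8
  U = 276 + 3·60 − 6·21 + 6·(-8) = 282
  H = 80 − 5·21 + 4·282 = 1103
  V = 223 − 2·1103 = -1983
V: -963 − (-1983) = 1020

1020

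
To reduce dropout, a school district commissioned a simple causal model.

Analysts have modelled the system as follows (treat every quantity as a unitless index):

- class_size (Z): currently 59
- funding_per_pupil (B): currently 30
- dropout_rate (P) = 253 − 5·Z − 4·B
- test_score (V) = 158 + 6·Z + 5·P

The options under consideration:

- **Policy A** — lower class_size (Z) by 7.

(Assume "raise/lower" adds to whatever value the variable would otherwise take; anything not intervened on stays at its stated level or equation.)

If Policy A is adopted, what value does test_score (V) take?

Policy A (Z − 7):
  Z = 59 − 7 = 52
  B = 30
  P = 253 − 5·52 − 4·30 = -127
  V = 158 + 6·52 + 5·(-127) = -165

-165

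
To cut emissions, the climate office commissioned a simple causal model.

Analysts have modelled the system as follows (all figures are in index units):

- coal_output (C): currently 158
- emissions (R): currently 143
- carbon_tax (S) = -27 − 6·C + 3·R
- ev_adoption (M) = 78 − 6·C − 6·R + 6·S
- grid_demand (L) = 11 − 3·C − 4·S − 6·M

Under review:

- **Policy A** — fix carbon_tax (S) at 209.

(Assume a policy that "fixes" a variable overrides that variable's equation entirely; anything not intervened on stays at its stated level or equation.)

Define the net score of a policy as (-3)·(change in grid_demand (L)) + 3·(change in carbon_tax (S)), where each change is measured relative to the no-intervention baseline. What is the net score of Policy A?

Baseline:
  C = 158
  R = 143
  S = -27 − 6·158 + 3·143 = -546
  M = 78 − 6·158 − 6·143 + 6·(-546) = -5004
  L = 11 − 3·158 − 4·(-546) − 6·(-5004) = 31745
Policy A (S := 209):
  C = 158
  R = 143
  S = 209
  M = 78 − 6·158 − 6·143 + 6·209 = -474
  L = 11 − 3·158 − 4·209 − 6·(-474) = 1545
ΔL = 1545 − 31745 = -30200; ΔS = 209 − (-546) = 755
Score = (-3)·(-30200) + 3·755 = 92865

92865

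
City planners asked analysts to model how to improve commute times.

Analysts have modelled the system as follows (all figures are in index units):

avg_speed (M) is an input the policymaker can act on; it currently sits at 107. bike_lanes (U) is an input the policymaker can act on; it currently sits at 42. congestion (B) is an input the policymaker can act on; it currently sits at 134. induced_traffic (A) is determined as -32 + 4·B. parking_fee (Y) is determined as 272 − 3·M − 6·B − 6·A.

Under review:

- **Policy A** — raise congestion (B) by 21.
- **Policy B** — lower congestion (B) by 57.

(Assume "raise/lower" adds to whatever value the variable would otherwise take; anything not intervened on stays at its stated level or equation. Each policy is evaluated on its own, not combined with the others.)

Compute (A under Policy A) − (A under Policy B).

Policy A (B + 21):
  B = 134 + 21 = 155
  A = -32 + 4·155 = 588
Policy B (B − 57):
  B = 134 − 57 = 77
  A = -32 + 4·77 = 276
A: 588 − 276 = 312

312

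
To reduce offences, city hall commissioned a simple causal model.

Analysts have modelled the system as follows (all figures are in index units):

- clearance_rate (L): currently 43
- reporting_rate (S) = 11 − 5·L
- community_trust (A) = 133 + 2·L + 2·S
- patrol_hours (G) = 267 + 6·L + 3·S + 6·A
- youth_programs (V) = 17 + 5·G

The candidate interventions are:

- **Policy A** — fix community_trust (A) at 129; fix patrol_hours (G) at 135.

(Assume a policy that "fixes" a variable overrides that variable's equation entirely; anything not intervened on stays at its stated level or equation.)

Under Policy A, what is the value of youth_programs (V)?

692

Policy A (A := 129, G := 135):
  L = 43
  S = 11 − 5·43 = -204
  A = 129
  G = 135
  V = 17 + 5·135 = 692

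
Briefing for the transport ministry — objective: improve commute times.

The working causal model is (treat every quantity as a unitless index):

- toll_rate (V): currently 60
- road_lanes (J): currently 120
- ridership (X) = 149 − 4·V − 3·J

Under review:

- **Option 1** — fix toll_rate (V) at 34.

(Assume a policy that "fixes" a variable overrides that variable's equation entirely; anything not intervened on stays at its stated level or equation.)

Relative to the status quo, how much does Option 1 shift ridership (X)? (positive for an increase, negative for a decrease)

104

Baseline:
  V = 60
  J = 120
  X = 149 − 4·60 − 3·120 = -451
Option 1 (V := 34):
  V = 34
  J = 120
  X = 149 − 4·34 − 3·120 = -347
Change in X: -347 − (-451) = 104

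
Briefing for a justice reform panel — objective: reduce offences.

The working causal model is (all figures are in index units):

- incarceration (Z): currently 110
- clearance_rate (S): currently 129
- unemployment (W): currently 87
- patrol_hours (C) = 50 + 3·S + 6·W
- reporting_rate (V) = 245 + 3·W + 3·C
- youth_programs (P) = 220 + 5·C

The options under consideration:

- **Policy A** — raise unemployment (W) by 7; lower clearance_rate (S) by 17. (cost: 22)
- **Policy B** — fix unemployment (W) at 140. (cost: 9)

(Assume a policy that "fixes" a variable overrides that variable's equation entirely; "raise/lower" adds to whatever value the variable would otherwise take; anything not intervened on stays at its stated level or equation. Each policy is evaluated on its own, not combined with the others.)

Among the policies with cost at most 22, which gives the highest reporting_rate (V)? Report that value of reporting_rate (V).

Policy A (W + 7, S − 17):
  S = 129 − 17 = 112
  W = 87 + 7 = 94
  C = 50 + 3·112 + 6·94 = 950
  V = 245 + 3·94 + 3·950 = 3377
Policy B (W := 140):
  S = 129
  W = 140
  C = 50 + 3·129 + 6·140 = 1277
  V = 245 + 3·140 + 3·1277 = 4496
Comparing — Policy A: V=3377, Policy B: V=4496. Highest is 4496 (Policy B).

4496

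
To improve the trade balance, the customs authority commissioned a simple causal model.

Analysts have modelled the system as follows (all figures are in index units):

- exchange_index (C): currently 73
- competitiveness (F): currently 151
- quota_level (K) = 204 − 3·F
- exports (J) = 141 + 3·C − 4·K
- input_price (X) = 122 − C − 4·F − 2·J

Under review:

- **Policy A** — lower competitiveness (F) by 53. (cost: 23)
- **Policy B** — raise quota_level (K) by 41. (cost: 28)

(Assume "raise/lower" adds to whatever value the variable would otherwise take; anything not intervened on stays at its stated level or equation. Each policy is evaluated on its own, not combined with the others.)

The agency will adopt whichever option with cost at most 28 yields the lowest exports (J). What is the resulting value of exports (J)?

720

Policy A (F − 53):
  C = 73
  F = 151 − 53 = 98
  K = 204 − 3·98 = -90
  J = 141 + 3·73 − 4·(-90) = 720
Policy B (K + 41):
  C = 73
  F = 151
  K = 204 − 3·151 (+41 from intervention) = -208
  J = 141 + 3·73 − 4·(-208) = 1192
Comparing — Policy A: J=720, Policy B: J=1192. Lowest is 720 (Policy A).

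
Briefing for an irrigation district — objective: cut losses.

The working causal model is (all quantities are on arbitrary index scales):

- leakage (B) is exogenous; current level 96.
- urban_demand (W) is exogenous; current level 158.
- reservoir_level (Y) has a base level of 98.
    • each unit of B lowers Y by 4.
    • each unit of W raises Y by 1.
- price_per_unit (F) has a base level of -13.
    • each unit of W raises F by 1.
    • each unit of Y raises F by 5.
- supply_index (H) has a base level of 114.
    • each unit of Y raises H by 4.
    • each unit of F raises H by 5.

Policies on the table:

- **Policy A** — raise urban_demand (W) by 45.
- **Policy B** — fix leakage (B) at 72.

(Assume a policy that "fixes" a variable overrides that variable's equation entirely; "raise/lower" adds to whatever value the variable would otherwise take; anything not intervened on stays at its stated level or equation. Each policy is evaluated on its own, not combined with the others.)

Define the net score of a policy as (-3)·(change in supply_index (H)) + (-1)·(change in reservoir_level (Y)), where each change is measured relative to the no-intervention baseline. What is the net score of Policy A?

-4635

Baseline:
  B = 96
  W = 158
  Y = 98 − 4·96 + 158 = -128
  F = -13 + 158 + 5·(-128) = -495
  H = 114 + 4·(-128) + 5·(-495) = -2873
Policy A (W + 45):
  B = 96
  W = 158 + 45 = 203
  Y = 98 − 4·96 + 203 = -83
  F = -13 + 203 + 5·(-83) = -225
  H = 114 + 4·(-83) + 5·(-225) = -1343
ΔH = -1343 − (-2873) = 1530; ΔY = -83 − (-128) = 45
Score = (-3)·1530 + (-1)·45 = -4635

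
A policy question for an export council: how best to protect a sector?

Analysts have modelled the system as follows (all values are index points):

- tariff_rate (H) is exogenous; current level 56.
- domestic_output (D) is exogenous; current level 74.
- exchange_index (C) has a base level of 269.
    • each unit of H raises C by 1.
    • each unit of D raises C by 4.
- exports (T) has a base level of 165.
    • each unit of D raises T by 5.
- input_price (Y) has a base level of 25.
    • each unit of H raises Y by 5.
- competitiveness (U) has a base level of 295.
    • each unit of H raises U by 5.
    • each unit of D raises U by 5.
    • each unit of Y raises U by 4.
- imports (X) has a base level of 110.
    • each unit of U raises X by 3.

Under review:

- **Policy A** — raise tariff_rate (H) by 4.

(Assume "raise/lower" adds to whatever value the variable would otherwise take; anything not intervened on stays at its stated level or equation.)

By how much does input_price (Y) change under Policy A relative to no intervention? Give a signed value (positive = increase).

20

Baseline:
  H = 56
  Y = 25 + 5·56 = 305
Policy A (H + 4):
  H = 56 + 4 = 60
  Y = 25 + 5·60 = 325
Change in Y: 325 − 305 = 20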